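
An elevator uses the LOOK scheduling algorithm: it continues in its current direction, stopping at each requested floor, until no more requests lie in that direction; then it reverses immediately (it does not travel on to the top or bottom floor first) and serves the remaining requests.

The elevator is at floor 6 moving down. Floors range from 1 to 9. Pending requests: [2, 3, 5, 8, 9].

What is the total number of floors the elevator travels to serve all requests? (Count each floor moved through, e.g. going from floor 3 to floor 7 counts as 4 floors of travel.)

Start at floor 6 moving down, LOOK stop order: [5, 3, 2, 8, 9]
  6 → 5: |5-6| = 1, total = 1
  5 → 3: |3-5| = 2, total = 3
  3 → 2: |2-3| = 1, total = 4
  2 → 8: |8-2| = 6, total = 10
  8 → 9: |9-8| = 1, total = 11

Answer: 11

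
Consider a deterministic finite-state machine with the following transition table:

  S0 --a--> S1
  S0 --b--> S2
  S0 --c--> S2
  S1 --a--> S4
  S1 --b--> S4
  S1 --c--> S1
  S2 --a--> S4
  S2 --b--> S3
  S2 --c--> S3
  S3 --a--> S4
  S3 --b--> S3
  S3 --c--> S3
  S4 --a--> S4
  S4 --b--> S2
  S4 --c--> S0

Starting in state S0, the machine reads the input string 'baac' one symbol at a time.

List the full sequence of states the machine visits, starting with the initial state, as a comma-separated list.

Start: S0
  read 'b': S0 --b--> S2
  read 'a': S2 --a--> S4
  read 'a': S4 --a--> S4
  read 'c': S4 --c--> S0

Answer: S0, S2, S4, S4, S0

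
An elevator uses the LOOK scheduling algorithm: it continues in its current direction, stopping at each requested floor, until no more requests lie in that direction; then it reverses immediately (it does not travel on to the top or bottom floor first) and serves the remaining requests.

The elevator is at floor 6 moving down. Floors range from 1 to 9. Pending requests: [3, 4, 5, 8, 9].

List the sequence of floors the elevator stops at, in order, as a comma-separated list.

Current: 6, moving DOWN
Serve below first (descending): [5, 4, 3]
Then reverse, serve above (ascending): [8, 9]

Answer: 5, 4, 3, 8, 9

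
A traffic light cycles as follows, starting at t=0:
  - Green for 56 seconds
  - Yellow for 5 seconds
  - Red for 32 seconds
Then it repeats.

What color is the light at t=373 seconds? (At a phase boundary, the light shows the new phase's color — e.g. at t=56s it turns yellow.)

Answer: green

Derivation:
Cycle length = 56 + 5 + 32 = 93s
t = 373, phase_t = 373 mod 93 = 1
1 < 56 (green end) → GREEN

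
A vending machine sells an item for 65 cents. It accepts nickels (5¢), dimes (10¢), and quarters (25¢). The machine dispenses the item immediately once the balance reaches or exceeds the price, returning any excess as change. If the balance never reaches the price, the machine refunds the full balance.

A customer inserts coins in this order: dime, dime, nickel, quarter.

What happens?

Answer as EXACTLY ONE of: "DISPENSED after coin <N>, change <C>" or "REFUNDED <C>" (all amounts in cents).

Price: 65¢
Coin 1 (dime, 10¢): balance = 10¢
Coin 2 (dime, 10¢): balance = 20¢
Coin 3 (nickel, 5¢): balance = 25¢
Coin 4 (quarter, 25¢): balance = 50¢
All coins inserted, balance 50¢ < price 65¢ → REFUND 50¢

Answer: REFUNDED 50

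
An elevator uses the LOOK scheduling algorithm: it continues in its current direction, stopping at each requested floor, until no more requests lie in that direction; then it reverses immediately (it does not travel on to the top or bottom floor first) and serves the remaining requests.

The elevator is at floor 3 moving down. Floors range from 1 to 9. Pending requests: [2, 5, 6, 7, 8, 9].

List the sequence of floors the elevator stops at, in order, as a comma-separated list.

Answer: 2, 5, 6, 7, 8, 9

Derivation:
Current: 3, moving DOWN
Serve below first (descending): [2]
Then reverse, serve above (ascending): [5, 6, 7, 8, 9]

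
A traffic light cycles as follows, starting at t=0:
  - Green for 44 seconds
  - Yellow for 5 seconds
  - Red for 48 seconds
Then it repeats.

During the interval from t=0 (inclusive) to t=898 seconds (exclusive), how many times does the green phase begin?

Answer: 10

Derivation:
Cycle = 44+5+48 = 97s
green phase starts at t = k*97 + 0 for k=0,1,2,...
Need k*97+0 < 898 → k < 9.258
k ∈ {0, ..., 9} → 10 starts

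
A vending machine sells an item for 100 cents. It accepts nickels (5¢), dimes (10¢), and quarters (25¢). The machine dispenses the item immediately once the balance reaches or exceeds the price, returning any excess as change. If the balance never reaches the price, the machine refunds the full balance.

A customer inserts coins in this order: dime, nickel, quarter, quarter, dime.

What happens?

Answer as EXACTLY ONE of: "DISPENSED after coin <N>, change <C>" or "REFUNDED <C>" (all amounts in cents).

Answer: REFUNDED 75

Derivation:
Price: 100¢
Coin 1 (dime, 10¢): balance = 10¢
Coin 2 (nickel, 5¢): balance = 15¢
Coin 3 (quarter, 25¢): balance = 40¢
Coin 4 (quarter, 25¢): balance = 65¢
Coin 5 (dime, 10¢): balance = 75¢
All coins inserted, balance 75¢ < price 100¢ → REFUND 75¢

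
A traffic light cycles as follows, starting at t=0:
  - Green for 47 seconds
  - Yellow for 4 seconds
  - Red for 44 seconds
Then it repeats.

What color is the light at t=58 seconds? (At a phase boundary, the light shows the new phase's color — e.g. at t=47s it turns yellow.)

Answer: red

Derivation:
Cycle length = 47 + 4 + 44 = 95s
t = 58, phase_t = 58 mod 95 = 58
58 >= 51 → RED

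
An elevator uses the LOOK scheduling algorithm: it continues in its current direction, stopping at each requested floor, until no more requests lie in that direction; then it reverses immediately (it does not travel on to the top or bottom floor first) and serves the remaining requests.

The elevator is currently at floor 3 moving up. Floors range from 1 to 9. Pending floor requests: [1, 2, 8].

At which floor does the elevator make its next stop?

Answer: 8

Derivation:
Current floor: 3, direction: up
Requests above: [8]
Requests below: [1, 2]
Moving up and requests lie above → nearest above is min([8]) = 8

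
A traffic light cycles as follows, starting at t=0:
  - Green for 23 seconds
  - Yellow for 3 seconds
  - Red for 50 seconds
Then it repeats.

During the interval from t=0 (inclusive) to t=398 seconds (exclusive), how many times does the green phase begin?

Answer: 6

Derivation:
Cycle = 23+3+50 = 76s
green phase starts at t = k*76 + 0 for k=0,1,2,...
Need k*76+0 < 398 → k < 5.237
k ∈ {0, ..., 5} → 6 starts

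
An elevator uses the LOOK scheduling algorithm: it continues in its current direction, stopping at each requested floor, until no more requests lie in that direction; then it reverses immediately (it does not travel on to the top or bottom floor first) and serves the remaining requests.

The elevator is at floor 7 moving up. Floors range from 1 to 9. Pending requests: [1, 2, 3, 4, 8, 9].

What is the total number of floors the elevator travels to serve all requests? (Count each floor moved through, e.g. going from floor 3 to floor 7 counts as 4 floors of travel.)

Start at floor 7 moving up, LOOK stop order: [8, 9, 4, 3, 2, 1]
  7 → 8: |8-7| = 1, total = 1
  8 → 9: |9-8| = 1, total = 2
  9 → 4: |4-9| = 5, total = 7
  4 → 3: |3-4| = 1, total = 8
  3 → 2: |2-3| = 1, total = 9
  2 → 1: |1-2| = 1, total = 10

Answer: 10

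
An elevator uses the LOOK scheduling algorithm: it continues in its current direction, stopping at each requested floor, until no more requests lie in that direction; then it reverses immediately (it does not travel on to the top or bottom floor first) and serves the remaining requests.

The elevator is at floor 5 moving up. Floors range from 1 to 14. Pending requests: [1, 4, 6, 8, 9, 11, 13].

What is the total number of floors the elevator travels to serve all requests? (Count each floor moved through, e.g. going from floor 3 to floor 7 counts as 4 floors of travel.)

Start at floor 5 moving up, LOOK stop order: [6, 8, 9, 11, 13, 4, 1]
  5 → 6: |6-5| = 1, total = 1
  6 → 8: |8-6| = 2, total = 3
  8 → 9: |9-8| = 1, total = 4
  9 → 11: |11-9| = 2, total = 6
  11 → 13: |13-11| = 2, total = 8
  13 → 4: |4-13| = 9, total = 17
  4 → 1: |1-4| = 3, total = 20

Answer: 20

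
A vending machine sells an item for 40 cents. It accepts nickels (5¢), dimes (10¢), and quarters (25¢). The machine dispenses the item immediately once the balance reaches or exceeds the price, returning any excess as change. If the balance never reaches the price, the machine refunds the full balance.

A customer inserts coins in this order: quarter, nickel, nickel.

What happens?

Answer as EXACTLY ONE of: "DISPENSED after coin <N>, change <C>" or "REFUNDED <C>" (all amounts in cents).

Price: 40¢
Coin 1 (quarter, 25¢): balance = 25¢
Coin 2 (nickel, 5¢): balance = 30¢
Coin 3 (nickel, 5¢): balance = 35¢
All coins inserted, balance 35¢ < price 40¢ → REFUND 35¢

Answer: REFUNDED 35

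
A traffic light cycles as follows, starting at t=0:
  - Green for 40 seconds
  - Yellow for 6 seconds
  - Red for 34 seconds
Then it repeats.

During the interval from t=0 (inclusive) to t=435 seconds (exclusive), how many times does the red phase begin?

Cycle = 40+6+34 = 80s
red phase starts at t = k*80 + 46 for k=0,1,2,...
Need k*80+46 < 435 → k < 4.862
k ∈ {0, ..., 4} → 5 starts

Answer: 5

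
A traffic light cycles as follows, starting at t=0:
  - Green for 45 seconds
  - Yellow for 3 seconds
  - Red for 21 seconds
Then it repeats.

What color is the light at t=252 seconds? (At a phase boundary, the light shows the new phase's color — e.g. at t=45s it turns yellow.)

Cycle length = 45 + 3 + 21 = 69s
t = 252, phase_t = 252 mod 69 = 45
45 <= 45 < 48 (yellow end) → YELLOW

Answer: yellow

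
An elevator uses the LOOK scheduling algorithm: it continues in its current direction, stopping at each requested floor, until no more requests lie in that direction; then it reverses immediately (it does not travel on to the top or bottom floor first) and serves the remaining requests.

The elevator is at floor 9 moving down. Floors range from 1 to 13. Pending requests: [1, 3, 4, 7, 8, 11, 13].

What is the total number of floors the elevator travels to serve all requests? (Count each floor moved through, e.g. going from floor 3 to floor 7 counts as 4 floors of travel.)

Answer: 20

Derivation:
Start at floor 9 moving down, LOOK stop order: [8, 7, 4, 3, 1, 11, 13]
  9 → 8: |8-9| = 1, total = 1
  8 → 7: |7-8| = 1, total = 2
  7 → 4: |4-7| = 3, total = 5
  4 → 3: |3-4| = 1, total = 6
  3 → 1: |1-3| = 2, total = 8
  1 → 11: |11-1| = 10, total = 18
  11 → 13: |13-11| = 2, total = 20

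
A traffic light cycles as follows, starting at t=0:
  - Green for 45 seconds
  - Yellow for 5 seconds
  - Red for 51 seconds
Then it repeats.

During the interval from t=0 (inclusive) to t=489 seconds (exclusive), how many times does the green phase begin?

Answer: 5

Derivation:
Cycle = 45+5+51 = 101s
green phase starts at t = k*101 + 0 for k=0,1,2,...
Need k*101+0 < 489 → k < 4.842
k ∈ {0, ..., 4} → 5 starts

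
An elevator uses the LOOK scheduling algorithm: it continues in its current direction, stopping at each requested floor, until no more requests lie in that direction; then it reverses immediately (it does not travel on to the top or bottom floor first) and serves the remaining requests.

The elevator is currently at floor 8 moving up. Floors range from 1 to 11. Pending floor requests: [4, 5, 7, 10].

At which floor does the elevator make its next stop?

Current floor: 8, direction: up
Requests above: [10]
Requests below: [4, 5, 7]
Moving up and requests lie above → nearest above is min([10]) = 10

Answer: 10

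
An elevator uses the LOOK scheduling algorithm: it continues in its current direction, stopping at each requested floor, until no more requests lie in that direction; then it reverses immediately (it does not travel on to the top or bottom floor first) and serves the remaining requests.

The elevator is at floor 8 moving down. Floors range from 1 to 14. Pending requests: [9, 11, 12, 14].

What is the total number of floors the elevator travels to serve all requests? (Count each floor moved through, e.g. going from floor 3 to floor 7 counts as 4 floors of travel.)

Start at floor 8 moving down, LOOK stop order: [9, 11, 12, 14]
  8 → 9: |9-8| = 1, total = 1
  9 → 11: |11-9| = 2, total = 3
  11 → 12: |12-11| = 1, total = 4
  12 → 14: |14-12| = 2, total = 6

Answer: 6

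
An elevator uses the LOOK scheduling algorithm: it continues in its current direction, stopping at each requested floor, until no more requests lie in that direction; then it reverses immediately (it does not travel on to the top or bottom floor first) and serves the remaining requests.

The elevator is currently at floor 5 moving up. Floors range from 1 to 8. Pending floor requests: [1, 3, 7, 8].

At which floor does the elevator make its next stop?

Answer: 7

Derivation:
Current floor: 5, direction: up
Requests above: [7, 8]
Requests below: [1, 3]
Moving up and requests lie above → nearest above is min([7, 8]) = 7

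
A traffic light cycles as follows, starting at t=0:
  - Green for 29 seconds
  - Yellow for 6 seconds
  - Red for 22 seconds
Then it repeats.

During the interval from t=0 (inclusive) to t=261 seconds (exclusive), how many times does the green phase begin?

Answer: 5

Derivation:
Cycle = 29+6+22 = 57s
green phase starts at t = k*57 + 0 for k=0,1,2,...
Need k*57+0 < 261 → k < 4.579
k ∈ {0, ..., 4} → 5 starts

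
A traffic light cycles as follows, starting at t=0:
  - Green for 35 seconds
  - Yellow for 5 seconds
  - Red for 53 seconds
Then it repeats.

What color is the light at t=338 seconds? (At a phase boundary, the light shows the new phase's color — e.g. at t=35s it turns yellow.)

Answer: red

Derivation:
Cycle length = 35 + 5 + 53 = 93s
t = 338, phase_t = 338 mod 93 = 59
59 >= 40 → RED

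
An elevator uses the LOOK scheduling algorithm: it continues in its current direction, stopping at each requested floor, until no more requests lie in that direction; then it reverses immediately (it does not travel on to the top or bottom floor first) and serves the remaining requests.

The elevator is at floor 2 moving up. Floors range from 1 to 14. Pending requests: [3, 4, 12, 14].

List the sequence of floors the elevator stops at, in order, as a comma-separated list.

Answer: 3, 4, 12, 14

Derivation:
Current: 2, moving UP
Serve above first (ascending): [3, 4, 12, 14]
Then reverse, serve below (descending): []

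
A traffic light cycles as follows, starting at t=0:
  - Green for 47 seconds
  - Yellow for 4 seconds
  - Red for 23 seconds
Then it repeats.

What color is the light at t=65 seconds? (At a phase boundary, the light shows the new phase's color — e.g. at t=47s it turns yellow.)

Answer: red

Derivation:
Cycle length = 47 + 4 + 23 = 74s
t = 65, phase_t = 65 mod 74 = 65
65 >= 51 → RED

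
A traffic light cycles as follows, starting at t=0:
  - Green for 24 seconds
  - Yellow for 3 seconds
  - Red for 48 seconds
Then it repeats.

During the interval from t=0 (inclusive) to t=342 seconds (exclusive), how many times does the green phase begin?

Answer: 5

Derivation:
Cycle = 24+3+48 = 75s
green phase starts at t = k*75 + 0 for k=0,1,2,...
Need k*75+0 < 342 → k < 4.560
k ∈ {0, ..., 4} → 5 starts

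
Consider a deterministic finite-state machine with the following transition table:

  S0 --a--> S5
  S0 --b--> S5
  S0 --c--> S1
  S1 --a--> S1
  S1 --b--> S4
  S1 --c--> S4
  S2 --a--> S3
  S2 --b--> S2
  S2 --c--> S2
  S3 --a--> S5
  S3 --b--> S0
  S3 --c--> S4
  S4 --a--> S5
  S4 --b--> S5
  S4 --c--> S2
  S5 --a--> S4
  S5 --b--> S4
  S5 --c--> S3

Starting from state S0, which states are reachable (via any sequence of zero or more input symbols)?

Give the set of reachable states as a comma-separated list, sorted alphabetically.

BFS from S0:
  visit S0: S0--a-->S5 (new), S0--b-->S5 (seen), S0--c-->S1 (new)
  visit S5: S5--a-->S4 (new), S5--b-->S4 (seen), S5--c-->S3 (new)
  visit S1: S1--a-->S1 (seen), S1--b-->S4 (seen), S1--c-->S4 (seen)
  visit S4: S4--a-->S5 (seen), S4--b-->S5 (seen), S4--c-->S2 (new)
  visit S3: S3--a-->S5 (seen), S3--b-->S0 (seen), S3--c-->S4 (seen)
  visit S2: S2--a-->S3 (seen), S2--b-->S2 (seen), S2--c-->S2 (seen)

Answer: S0, S1, S2, S3, S4, S5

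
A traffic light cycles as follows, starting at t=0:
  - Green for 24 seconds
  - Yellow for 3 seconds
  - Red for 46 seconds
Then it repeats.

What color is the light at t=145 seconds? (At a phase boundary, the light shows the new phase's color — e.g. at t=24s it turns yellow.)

Cycle length = 24 + 3 + 46 = 73s
t = 145, phase_t = 145 mod 73 = 72
72 >= 27 → RED

Answer: red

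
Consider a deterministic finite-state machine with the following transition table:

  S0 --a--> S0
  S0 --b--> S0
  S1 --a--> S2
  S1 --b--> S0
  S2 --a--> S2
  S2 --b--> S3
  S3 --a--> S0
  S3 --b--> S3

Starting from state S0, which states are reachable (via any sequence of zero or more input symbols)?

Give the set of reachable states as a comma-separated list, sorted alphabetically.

Answer: S0

Derivation:
BFS from S0:
  visit S0: S0--a-->S0 (seen), S0--b-->S0 (seen)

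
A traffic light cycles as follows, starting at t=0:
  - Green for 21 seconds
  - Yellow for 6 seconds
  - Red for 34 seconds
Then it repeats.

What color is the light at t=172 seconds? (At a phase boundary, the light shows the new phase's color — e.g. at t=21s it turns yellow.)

Answer: red

Derivation:
Cycle length = 21 + 6 + 34 = 61s
t = 172, phase_t = 172 mod 61 = 50
50 >= 27 → RED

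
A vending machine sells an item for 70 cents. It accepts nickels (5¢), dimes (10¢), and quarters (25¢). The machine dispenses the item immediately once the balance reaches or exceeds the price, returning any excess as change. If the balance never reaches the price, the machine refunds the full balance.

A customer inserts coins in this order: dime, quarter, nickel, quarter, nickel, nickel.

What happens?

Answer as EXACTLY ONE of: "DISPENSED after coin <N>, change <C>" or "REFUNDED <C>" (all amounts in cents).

Answer: DISPENSED after coin 5, change 0

Derivation:
Price: 70¢
Coin 1 (dime, 10¢): balance = 10¢
Coin 2 (quarter, 25¢): balance = 35¢
Coin 3 (nickel, 5¢): balance = 40¢
Coin 4 (quarter, 25¢): balance = 65¢
Coin 5 (nickel, 5¢): balance = 70¢
  → balance >= price → DISPENSE, change = 70 - 70 = 0¢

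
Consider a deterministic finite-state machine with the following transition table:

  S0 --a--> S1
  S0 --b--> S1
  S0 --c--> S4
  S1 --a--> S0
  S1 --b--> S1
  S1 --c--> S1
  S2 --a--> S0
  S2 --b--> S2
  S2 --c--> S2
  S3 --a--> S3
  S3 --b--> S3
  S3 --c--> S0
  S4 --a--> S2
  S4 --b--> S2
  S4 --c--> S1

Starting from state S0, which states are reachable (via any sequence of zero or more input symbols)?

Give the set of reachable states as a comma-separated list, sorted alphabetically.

BFS from S0:
  visit S0: S0--a-->S1 (new), S0--b-->S1 (seen), S0--c-->S4 (new)
  visit S1: S1--a-->S0 (seen), S1--b-->S1 (seen), S1--c-->S1 (seen)
  visit S4: S4--a-->S2 (new), S4--b-->S2 (seen), S4--c-->S1 (seen)
  visit S2: S2--a-->S0 (seen), S2--b-->S2 (seen), S2--c-->S2 (seen)

Answer: S0, S1, S2, S4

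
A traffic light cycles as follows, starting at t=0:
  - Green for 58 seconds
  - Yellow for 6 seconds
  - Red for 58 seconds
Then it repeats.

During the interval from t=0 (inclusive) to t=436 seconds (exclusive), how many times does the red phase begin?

Cycle = 58+6+58 = 122s
red phase starts at t = k*122 + 64 for k=0,1,2,...
Need k*122+64 < 436 → k < 3.049
k ∈ {0, ..., 3} → 4 starts

Answer: 4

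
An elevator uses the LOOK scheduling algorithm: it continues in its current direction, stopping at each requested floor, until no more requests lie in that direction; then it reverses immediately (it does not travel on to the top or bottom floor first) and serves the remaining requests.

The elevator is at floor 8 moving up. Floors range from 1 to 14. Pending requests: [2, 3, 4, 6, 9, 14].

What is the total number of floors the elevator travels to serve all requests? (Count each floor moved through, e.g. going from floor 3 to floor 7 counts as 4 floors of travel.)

Start at floor 8 moving up, LOOK stop order: [9, 14, 6, 4, 3, 2]
  8 → 9: |9-8| = 1, total = 1
  9 → 14: |14-9| = 5, total = 6
  14 → 6: |6-14| = 8, total = 14
  6 → 4: |4-6| = 2, total = 16
  4 → 3: |3-4| = 1, total = 17
  3 → 2: |2-3| = 1, total = 18

Answer: 18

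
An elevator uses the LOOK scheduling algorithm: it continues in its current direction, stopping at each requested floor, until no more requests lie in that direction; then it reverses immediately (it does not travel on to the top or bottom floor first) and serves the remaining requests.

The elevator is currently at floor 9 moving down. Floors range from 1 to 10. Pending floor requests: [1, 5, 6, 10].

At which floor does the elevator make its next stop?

Current floor: 9, direction: down
Requests above: [10]
Requests below: [1, 5, 6]
Moving down and requests lie below → nearest below is max([1, 5, 6]) = 6

Answer: 6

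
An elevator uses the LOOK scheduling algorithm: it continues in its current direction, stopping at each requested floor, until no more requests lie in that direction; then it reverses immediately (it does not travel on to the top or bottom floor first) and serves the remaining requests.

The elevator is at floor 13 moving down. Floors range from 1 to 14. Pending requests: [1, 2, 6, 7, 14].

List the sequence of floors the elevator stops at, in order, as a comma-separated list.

Current: 13, moving DOWN
Serve below first (descending): [7, 6, 2, 1]
Then reverse, serve above (ascending): [14]

Answer: 7, 6, 2, 1, 14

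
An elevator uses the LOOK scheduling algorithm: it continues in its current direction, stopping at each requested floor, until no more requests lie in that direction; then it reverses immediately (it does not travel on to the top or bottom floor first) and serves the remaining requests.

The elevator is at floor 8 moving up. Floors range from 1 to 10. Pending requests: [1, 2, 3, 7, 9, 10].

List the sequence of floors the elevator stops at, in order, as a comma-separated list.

Answer: 9, 10, 7, 3, 2, 1

Derivation:
Current: 8, moving UP
Serve above first (ascending): [9, 10]
Then reverse, serve below (descending): [7, 3, 2, 1]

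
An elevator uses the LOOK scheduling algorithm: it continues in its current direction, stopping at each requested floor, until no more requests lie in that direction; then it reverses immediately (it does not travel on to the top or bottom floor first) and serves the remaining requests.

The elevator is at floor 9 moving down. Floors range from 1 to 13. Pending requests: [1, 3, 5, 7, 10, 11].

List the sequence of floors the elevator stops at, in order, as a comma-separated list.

Answer: 7, 5, 3, 1, 10, 11

Derivation:
Current: 9, moving DOWN
Serve below first (descending): [7, 5, 3, 1]
Then reverse, serve above (ascending): [10, 11]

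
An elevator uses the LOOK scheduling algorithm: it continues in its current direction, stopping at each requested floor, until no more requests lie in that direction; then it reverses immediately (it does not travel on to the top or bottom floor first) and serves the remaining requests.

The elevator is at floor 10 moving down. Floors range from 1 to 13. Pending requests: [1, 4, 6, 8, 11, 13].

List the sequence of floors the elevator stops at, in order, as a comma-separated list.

Current: 10, moving DOWN
Serve below first (descending): [8, 6, 4, 1]
Then reverse, serve above (ascending): [11, 13]

Answer: 8, 6, 4, 1, 11, 13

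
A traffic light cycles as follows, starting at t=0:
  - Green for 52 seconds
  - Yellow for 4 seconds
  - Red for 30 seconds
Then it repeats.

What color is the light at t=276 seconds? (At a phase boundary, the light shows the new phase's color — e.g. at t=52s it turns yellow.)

Answer: green

Derivation:
Cycle length = 52 + 4 + 30 = 86s
t = 276, phase_t = 276 mod 86 = 18
18 < 52 (green end) → GREEN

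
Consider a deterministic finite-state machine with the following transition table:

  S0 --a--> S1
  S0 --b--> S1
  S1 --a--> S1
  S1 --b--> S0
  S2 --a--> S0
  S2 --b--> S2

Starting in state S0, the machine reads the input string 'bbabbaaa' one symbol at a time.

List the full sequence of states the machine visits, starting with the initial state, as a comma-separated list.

Start: S0
  read 'b': S0 --b--> S1
  read 'b': S1 --b--> S0
  read 'a': S0 --a--> S1
  read 'b': S1 --b--> S0
  read 'b': S0 --b--> S1
  read 'a': S1 --a--> S1
  read 'a': S1 --a--> S1
  read 'a': S1 --a--> S1

Answer: S0, S1, S0, S1, S0, S1, S1, S1, S1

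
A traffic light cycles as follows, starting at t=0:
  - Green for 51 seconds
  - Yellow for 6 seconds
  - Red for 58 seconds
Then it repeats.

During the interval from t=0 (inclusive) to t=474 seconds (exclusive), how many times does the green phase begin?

Cycle = 51+6+58 = 115s
green phase starts at t = k*115 + 0 for k=0,1,2,...
Need k*115+0 < 474 → k < 4.122
k ∈ {0, ..., 4} → 5 starts

Answer: 5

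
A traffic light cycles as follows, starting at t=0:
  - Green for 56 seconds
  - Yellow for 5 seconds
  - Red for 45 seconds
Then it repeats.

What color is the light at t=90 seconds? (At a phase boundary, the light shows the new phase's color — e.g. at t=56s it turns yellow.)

Cycle length = 56 + 5 + 45 = 106s
t = 90, phase_t = 90 mod 106 = 90
90 >= 61 → RED

Answer: red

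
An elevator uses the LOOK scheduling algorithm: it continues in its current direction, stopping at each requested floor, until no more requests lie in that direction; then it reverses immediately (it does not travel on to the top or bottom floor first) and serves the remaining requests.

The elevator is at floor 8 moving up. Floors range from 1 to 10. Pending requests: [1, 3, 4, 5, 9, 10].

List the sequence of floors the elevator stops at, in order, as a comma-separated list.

Current: 8, moving UP
Serve above first (ascending): [9, 10]
Then reverse, serve below (descending): [5, 4, 3, 1]

Answer: 9, 10, 5, 4, 3, 1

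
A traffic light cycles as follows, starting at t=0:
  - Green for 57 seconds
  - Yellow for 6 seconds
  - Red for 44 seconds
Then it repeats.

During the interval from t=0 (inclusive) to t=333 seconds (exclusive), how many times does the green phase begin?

Cycle = 57+6+44 = 107s
green phase starts at t = k*107 + 0 for k=0,1,2,...
Need k*107+0 < 333 → k < 3.112
k ∈ {0, ..., 3} → 4 starts

Answer: 4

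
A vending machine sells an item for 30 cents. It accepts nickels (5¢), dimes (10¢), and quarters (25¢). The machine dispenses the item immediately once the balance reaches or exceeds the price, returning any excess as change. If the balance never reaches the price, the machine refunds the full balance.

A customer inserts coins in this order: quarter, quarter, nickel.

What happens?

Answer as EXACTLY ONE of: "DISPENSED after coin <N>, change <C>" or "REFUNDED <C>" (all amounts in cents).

Price: 30¢
Coin 1 (quarter, 25¢): balance = 25¢
Coin 2 (quarter, 25¢): balance = 50¢
  → balance >= price → DISPENSE, change = 50 - 30 = 20¢

Answer: DISPENSED after coin 2, change 20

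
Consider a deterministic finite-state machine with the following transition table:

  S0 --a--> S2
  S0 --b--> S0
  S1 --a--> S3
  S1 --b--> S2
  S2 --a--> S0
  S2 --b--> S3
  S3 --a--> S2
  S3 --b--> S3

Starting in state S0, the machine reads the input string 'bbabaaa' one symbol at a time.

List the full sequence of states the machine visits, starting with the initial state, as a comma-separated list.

Answer: S0, S0, S0, S2, S3, S2, S0, S2

Derivation:
Start: S0
  read 'b': S0 --b--> S0
  read 'b': S0 --b--> S0
  read 'a': S0 --a--> S2
  read 'b': S2 --b--> S3
  read 'a': S3 --a--> S2
  read 'a': S2 --a--> S0
  read 'a': S0 --a--> S2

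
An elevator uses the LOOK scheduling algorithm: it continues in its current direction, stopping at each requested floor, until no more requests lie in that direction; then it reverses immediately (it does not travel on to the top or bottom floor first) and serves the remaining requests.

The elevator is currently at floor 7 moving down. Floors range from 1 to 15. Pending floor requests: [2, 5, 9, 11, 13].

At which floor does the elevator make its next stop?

Answer: 5

Derivation:
Current floor: 7, direction: down
Requests above: [9, 11, 13]
Requests below: [2, 5]
Moving down and requests lie below → nearest below is max([2, 5]) = 5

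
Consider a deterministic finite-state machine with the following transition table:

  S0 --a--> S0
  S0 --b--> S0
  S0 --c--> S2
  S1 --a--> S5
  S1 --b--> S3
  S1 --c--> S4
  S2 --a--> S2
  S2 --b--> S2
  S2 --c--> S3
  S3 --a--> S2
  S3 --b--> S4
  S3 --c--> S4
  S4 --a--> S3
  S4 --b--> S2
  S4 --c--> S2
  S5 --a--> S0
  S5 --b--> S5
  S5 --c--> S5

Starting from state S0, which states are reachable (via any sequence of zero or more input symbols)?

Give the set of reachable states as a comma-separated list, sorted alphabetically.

BFS from S0:
  visit S0: S0--a-->S0 (seen), S0--b-->S0 (seen), S0--c-->S2 (new)
  visit S2: S2--a-->S2 (seen), S2--b-->S2 (seen), S2--c-->S3 (new)
  visit S3: S3--a-->S2 (seen), S3--b-->S4 (new), S3--c-->S4 (seen)
  visit S4: S4--a-->S3 (seen), S4--b-->S2 (seen), S4--c-->S2 (seen)

Answer: S0, S2, S3, S4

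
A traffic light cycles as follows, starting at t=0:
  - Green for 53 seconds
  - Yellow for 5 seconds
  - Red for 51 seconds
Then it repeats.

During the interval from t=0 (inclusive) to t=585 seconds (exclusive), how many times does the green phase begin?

Cycle = 53+5+51 = 109s
green phase starts at t = k*109 + 0 for k=0,1,2,...
Need k*109+0 < 585 → k < 5.367
k ∈ {0, ..., 5} → 6 starts

Answer: 6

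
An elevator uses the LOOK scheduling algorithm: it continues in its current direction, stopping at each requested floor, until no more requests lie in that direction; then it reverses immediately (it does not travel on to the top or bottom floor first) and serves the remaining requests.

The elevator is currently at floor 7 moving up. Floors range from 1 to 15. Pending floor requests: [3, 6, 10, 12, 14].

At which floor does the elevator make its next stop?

Current floor: 7, direction: up
Requests above: [10, 12, 14]
Requests below: [3, 6]
Moving up and requests lie above → nearest above is min([10, 12, 14]) = 10

Answer: 10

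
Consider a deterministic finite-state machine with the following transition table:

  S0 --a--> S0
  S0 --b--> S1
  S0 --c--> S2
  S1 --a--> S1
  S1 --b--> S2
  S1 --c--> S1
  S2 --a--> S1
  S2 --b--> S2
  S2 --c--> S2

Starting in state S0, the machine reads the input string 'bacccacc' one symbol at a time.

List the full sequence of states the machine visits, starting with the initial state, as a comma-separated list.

Answer: S0, S1, S1, S1, S1, S1, S1, S1, S1

Derivation:
Start: S0
  read 'b': S0 --b--> S1
  read 'a': S1 --a--> S1
  read 'c': S1 --c--> S1
  read 'c': S1 --c--> S1
  read 'c': S1 --c--> S1
  read 'a': S1 --a--> S1
  read 'c': S1 --c--> S1
  read 'c': S1 --c--> S1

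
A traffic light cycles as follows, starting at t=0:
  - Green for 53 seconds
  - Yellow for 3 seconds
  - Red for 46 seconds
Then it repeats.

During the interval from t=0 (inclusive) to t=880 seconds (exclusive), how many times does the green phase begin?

Answer: 9

Derivation:
Cycle = 53+3+46 = 102s
green phase starts at t = k*102 + 0 for k=0,1,2,...
Need k*102+0 < 880 → k < 8.627
k ∈ {0, ..., 8} → 9 starts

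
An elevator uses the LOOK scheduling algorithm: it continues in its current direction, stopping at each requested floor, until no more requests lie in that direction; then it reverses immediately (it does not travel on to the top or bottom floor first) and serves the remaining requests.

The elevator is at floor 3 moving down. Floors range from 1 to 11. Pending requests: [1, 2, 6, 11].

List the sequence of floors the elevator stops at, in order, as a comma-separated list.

Answer: 2, 1, 6, 11

Derivation:
Current: 3, moving DOWN
Serve below first (descending): [2, 1]
Then reverse, serve above (ascending): [6, 11]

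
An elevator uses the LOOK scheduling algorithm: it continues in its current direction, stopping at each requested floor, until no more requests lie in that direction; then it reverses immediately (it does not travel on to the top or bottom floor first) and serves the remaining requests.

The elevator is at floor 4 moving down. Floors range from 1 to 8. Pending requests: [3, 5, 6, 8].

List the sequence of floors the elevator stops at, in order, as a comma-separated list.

Current: 4, moving DOWN
Serve below first (descending): [3]
Then reverse, serve above (ascending): [5, 6, 8]

Answer: 3, 5, 6, 8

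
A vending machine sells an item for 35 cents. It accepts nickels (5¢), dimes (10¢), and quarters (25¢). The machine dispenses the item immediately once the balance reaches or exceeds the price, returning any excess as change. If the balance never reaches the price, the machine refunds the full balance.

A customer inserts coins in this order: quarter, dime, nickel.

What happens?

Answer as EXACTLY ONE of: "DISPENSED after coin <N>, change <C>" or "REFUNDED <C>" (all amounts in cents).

Price: 35¢
Coin 1 (quarter, 25¢): balance = 25¢
Coin 2 (dime, 10¢): balance = 35¢
  → balance >= price → DISPENSE, change = 35 - 35 = 0¢

Answer: DISPENSED after coin 2, change 0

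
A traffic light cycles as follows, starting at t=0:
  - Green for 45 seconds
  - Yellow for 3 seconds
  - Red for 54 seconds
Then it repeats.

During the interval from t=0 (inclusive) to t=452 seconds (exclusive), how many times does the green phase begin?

Answer: 5

Derivation:
Cycle = 45+3+54 = 102s
green phase starts at t = k*102 + 0 for k=0,1,2,...
Need k*102+0 < 452 → k < 4.431
k ∈ {0, ..., 4} → 5 starts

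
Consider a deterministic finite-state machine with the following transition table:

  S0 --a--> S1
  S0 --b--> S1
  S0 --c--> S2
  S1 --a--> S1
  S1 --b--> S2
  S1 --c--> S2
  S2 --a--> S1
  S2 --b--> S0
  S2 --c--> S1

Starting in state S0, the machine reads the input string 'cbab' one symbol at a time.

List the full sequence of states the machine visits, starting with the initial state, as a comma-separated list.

Answer: S0, S2, S0, S1, S2

Derivation:
Start: S0
  read 'c': S0 --c--> S2
  read 'b': S2 --b--> S0
  read 'a': S0 --a--> S1
  read 'b': S1 --b--> S2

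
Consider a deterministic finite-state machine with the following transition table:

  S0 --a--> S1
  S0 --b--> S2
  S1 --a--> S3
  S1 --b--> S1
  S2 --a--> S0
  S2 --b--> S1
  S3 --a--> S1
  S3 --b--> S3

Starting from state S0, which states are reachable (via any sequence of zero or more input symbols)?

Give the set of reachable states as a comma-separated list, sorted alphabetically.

Answer: S0, S1, S2, S3

Derivation:
BFS from S0:
  visit S0: S0--a-->S1 (new), S0--b-->S2 (new)
  visit S1: S1--a-->S3 (new), S1--b-->S1 (seen)
  visit S2: S2--a-->S0 (seen), S2--b-->S1 (seen)
  visit S3: S3--a-->S1 (seen), S3--b-->S3 (seen)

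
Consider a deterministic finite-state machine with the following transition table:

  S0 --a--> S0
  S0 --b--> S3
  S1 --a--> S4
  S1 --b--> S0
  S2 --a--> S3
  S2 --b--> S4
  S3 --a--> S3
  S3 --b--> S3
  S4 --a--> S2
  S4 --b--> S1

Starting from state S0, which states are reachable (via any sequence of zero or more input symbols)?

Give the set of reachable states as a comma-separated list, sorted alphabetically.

BFS from S0:
  visit S0: S0--a-->S0 (seen), S0--b-->S3 (new)
  visit S3: S3--a-->S3 (seen), S3--b-->S3 (seen)

Answer: S0, S3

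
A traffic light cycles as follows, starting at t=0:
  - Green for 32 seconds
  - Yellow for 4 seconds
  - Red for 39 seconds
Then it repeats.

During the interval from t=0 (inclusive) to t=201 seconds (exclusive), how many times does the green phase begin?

Answer: 3

Derivation:
Cycle = 32+4+39 = 75s
green phase starts at t = k*75 + 0 for k=0,1,2,...
Need k*75+0 < 201 → k < 2.680
k ∈ {0, ..., 2} → 3 starts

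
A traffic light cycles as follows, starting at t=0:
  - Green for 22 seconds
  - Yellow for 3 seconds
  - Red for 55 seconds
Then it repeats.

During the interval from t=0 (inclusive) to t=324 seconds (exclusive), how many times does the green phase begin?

Cycle = 22+3+55 = 80s
green phase starts at t = k*80 + 0 for k=0,1,2,...
Need k*80+0 < 324 → k < 4.050
k ∈ {0, ..., 4} → 5 starts

Answer: 5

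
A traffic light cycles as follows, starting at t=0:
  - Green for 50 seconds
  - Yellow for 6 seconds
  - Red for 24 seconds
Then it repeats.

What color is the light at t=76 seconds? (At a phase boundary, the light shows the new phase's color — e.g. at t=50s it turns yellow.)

Cycle length = 50 + 6 + 24 = 80s
t = 76, phase_t = 76 mod 80 = 76
76 >= 56 → RED

Answer: red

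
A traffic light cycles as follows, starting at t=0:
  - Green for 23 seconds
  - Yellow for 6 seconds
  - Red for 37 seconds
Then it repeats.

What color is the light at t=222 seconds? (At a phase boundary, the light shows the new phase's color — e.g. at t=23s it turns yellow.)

Answer: yellow

Derivation:
Cycle length = 23 + 6 + 37 = 66s
t = 222, phase_t = 222 mod 66 = 24
23 <= 24 < 29 (yellow end) → YELLOW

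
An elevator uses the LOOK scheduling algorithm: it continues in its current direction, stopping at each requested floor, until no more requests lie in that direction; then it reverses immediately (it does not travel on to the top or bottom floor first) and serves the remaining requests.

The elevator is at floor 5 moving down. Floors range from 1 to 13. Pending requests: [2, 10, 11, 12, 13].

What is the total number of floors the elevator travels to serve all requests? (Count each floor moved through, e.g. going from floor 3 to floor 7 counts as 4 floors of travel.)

Answer: 14

Derivation:
Start at floor 5 moving down, LOOK stop order: [2, 10, 11, 12, 13]
  5 → 2: |2-5| = 3, total = 3
  2 → 10: |10-2| = 8, total = 11
  10 → 11: |11-10| = 1, total = 12
  11 → 12: |12-11| = 1, total = 13
  12 → 13: |13-12| = 1, total = 14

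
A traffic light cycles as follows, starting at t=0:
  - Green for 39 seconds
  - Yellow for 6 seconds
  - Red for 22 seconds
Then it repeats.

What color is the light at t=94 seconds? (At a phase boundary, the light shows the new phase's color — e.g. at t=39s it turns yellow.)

Answer: green

Derivation:
Cycle length = 39 + 6 + 22 = 67s
t = 94, phase_t = 94 mod 67 = 27
27 < 39 (green end) → GREEN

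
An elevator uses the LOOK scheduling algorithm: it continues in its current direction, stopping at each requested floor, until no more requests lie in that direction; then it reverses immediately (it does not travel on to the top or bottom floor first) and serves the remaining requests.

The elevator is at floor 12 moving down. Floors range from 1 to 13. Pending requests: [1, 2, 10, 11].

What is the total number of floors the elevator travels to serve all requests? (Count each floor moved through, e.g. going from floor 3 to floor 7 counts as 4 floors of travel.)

Start at floor 12 moving down, LOOK stop order: [11, 10, 2, 1]
  12 → 11: |11-12| = 1, total = 1
  11 → 10: |10-11| = 1, total = 2
  10 → 2: |2-10| = 8, total = 10
  2 → 1: |1-2| = 1, total = 11

Answer: 11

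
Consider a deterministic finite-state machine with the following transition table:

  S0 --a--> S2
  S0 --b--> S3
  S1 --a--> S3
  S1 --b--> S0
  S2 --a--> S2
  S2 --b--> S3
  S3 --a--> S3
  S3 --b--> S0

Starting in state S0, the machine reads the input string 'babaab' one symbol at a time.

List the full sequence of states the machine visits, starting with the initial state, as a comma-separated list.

Answer: S0, S3, S3, S0, S2, S2, S3

Derivation:
Start: S0
  read 'b': S0 --b--> S3
  read 'a': S3 --a--> S3
  read 'b': S3 --b--> S0
  read 'a': S0 --a--> S2
  read 'a': S2 --a--> S2
  read 'b': S2 --b--> S3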